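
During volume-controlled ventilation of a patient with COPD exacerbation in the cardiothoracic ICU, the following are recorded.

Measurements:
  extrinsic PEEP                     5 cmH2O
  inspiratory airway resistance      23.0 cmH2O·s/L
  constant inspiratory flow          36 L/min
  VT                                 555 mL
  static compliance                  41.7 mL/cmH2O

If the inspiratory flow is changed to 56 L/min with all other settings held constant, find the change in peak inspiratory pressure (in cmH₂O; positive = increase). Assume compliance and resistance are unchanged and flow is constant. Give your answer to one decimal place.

Flow: 36 L/min ÷ 60 = 0.6 L/s.
New flow: 56 L/min ÷ 60 = 0.9333 L/s.
PIP = Vt/C + R·V̇ + PEEP (constant-flow equation of motion).
Only the resistive term changes: ΔPIP = R × ΔV̇ = 23.0 × (0.9333 − 0.6) = 23.0 × 0.3333 = 7.666 cmH2O.

7.7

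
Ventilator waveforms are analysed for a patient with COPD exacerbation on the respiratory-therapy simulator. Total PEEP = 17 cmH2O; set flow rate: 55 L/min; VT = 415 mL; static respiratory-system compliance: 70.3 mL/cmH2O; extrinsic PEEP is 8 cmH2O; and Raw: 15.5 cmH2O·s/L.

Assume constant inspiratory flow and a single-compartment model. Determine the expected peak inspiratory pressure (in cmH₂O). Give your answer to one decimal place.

Flow: 55 L/min ÷ 60 = 0.9167 L/s.
Total PEEP = 17 cmH2O (set 8 + intrinsic 9); this is the baseline alveolar pressure.
Equation of motion (constant flow): PIP = Vt/C + R·V̇ + PEEP.
PIP = 415/70.3 + 15.5×0.9167 + 17 = 5.903 + 14.209 + 17 = 37.112 cmH2O.

37.1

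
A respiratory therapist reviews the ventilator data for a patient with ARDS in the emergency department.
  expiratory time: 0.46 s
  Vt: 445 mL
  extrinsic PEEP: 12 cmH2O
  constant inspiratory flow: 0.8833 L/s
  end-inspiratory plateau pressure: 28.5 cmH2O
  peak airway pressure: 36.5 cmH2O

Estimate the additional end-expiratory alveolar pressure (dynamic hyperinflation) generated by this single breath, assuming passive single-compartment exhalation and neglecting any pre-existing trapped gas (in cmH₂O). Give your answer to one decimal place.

R = (PIP − Pplat)/V̇ = (36.5 − 28.5) / 0.8833 = 8.0/0.8833 = 9.057 cmH2O·s/L.
C = Vt/(Pplat − PEEP) = 445.0 / (28.5 − 12) = 445.0/16.5 = 26.97 mL/cmH2O.
τ = R × C = 9.057 × 0.02697 L/cmH2O = 0.2443 s.
Fraction remaining = e^(−Te/τ) = e^(−0.46/0.2443) = 0.1521; trapped volume = 445.0 × 0.1521 = 67.685 mL.
Additional alveolar pressure from trapping ≈ V_trapped / C = 67.685 / 26.97 = 2.51 cmH2O.

2.5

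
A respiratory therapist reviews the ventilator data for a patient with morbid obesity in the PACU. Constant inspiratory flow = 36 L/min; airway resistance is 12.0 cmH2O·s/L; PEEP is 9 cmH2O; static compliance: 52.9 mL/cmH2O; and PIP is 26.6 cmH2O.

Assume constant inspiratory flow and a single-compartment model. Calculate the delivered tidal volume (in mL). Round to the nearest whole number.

550

Flow: 36 L/min ÷ 60 = 0.6 L/s.
Equation of motion (constant flow): PIP = Vt/C + R·V̇ + PEEP.
Vt/C = PIP − R·V̇ − PEEP = 26.6 − 7.2 − 9 = 10.4 cmH2O.
Vt = C × 10.4 = 52.9 × 10.4 = 550.16 mL.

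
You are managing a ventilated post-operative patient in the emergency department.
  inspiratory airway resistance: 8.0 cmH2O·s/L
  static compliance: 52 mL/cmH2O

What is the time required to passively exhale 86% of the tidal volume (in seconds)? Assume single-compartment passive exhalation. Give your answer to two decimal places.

0.82

τ = R × C = 8.0 × 52 mL/cmH2O = 8.0 × 0.052 L/cmH2O = 0.416 s.
Exhaled fraction f = 1 − e^(−t/τ) → t = −τ·ln(1 − f) = −0.416·ln(0.14) = 0.8179 s.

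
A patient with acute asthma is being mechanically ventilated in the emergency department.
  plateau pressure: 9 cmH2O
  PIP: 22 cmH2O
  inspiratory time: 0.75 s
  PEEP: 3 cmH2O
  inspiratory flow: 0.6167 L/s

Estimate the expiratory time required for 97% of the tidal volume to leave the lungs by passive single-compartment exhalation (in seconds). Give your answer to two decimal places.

5.70

Vt = flow × Ti = 0.6167 L/s × 0.75 s × 1000 mL/L = 462.53 mL.
R = (PIP − Pplat)/V̇ = (22 − 9) / 0.6167 = 13.0/0.6167 = 21.08 cmH2O·s/L.
C = Vt/(Pplat − PEEP) = 462.53 / (9 − 3) = 462.53/6.0 = 77.088 mL/cmH2O.
τ = R × C = 21.08 × 0.07709 L/cmH2O = 1.625 s.
t = −τ·ln(1 − 0.97) = −1.625·ln(0.03) = 5.698 s.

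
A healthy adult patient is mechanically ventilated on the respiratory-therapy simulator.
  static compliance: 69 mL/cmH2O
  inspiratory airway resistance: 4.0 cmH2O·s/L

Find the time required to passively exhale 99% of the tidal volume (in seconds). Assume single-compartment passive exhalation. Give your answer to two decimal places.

1.27

τ = R × C = 4.0 × 69 mL/cmH2O = 4.0 × 0.069 L/cmH2O = 0.276 s.
Exhaled fraction f = 1 − e^(−t/τ) → t = −τ·ln(1 − f) = −0.276·ln(0.01) = 1.271 s.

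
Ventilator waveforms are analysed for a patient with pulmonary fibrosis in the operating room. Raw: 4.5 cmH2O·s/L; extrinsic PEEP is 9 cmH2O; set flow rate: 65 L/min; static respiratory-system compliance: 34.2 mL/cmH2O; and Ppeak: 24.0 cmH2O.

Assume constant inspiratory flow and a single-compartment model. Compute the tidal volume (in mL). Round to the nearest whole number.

Flow: 65 L/min ÷ 60 = 1.0833 L/s.
Equation of motion (constant flow): PIP = Vt/C + R·V̇ + PEEP.
Vt/C = PIP − R·V̇ − PEEP = 24.0 − 4.875 − 9 = 10.125 cmH2O.
Vt = C × 10.125 = 34.2 × 10.125 = 346.28 mL.

346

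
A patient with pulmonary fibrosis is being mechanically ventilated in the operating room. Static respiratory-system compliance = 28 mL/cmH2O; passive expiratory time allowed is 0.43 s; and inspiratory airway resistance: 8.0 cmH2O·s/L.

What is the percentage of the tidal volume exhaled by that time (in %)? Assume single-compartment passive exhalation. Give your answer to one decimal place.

85.3

τ = R × C = 8.0 × 28 mL/cmH2O = 8.0 × 0.028 L/cmH2O = 0.224 s.
Passive exhalation: V(t)/V₀ = e^(−t/τ) = e^(−0.43/0.224) = 0.1467.
Fraction exhaled = 1 − 0.1467 = 0.8533 → 85.33%.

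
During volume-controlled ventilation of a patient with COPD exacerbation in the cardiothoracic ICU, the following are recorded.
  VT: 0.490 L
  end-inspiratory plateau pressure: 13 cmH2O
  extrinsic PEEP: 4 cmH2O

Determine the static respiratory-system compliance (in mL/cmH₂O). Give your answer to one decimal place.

Cstat = Vt / (Pplat − PEEP) = 490 / (13 − 4) = 490 / 9.0 = 54.444 mL/cmH2O.

54.4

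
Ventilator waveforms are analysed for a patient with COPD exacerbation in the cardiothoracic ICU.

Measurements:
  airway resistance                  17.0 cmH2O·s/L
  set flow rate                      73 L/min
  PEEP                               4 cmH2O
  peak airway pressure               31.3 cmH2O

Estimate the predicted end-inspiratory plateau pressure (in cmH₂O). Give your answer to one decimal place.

10.6

Flow: 73 L/min ÷ 60 = 1.2167 L/s.
Pplat = PIP − Raw × flow = 31.3 − 17.0 × 1.2167 = 31.3 − 20.684 = 10.616 cmH2O.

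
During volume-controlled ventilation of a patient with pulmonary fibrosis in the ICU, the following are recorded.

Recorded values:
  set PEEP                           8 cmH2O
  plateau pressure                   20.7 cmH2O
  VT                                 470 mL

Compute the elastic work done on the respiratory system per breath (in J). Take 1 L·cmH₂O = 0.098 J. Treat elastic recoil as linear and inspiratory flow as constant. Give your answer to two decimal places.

Elastic work ≈ ½ × (Pplat − PEEP) × Vt = 0.5 × (20.7 − 8) × 0.470 L = 0.5 × 12.7 × 0.470 = 2.985 L·cmH2O.
× 0.098 J/(L·cmH2O) → 0.2925 J.

0.29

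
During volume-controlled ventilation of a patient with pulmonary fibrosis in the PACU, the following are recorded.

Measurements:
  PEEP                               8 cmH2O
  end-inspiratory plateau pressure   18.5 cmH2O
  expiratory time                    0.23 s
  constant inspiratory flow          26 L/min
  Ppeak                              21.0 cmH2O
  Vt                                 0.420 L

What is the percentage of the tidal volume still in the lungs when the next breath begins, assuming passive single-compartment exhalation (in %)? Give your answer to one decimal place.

Flow: 26 L/min ÷ 60 = 0.4333 L/s.
R = (PIP − Pplat)/V̇ = (21.0 − 18.5) / 0.4333 = 2.5/0.4333 = 5.77 cmH2O·s/L.
C = Vt/(Pplat − PEEP) = 420.0 / (18.5 − 8) = 420.0/10.5 = 40.0 mL/cmH2O.
τ = R × C = 5.77 × 0.04 L/cmH2O = 0.2308 s.
Fraction remaining at end-expiration = e^(−Te/τ) = e^(−0.23/0.2308) = 0.3692 → 36.92%.

36.9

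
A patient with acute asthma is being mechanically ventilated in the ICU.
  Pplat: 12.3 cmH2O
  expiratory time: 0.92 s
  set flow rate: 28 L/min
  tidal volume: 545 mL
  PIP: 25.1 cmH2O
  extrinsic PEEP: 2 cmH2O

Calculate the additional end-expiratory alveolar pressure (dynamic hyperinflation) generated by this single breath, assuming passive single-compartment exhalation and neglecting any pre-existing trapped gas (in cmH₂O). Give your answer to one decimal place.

5.5

Flow: 28 L/min ÷ 60 = 0.4667 L/s.
R = (PIP − Pplat)/V̇ = (25.1 − 12.3) / 0.4667 = 12.8/0.4667 = 27.427 cmH2O·s/L.
C = Vt/(Pplat − PEEP) = 545.0 / (12.3 − 2) = 545.0/10.3 = 52.913 mL/cmH2O.
τ = R × C = 27.427 × 0.05291 L/cmH2O = 1.451 s.
Fraction remaining = e^(−Te/τ) = e^(−0.92/1.451) = 0.5304; trapped volume = 545.0 × 0.5304 = 289.07 mL.
Additional alveolar pressure from trapping ≈ V_trapped / C = 289.07 / 52.913 = 5.463 cmH2O.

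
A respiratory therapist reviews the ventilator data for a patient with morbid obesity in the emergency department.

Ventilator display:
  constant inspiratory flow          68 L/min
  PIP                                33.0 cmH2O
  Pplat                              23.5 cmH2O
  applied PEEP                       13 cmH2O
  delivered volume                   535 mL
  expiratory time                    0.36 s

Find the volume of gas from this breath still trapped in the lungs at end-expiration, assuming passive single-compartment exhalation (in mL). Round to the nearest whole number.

Flow: 68 L/min ÷ 60 = 1.1333 L/s.
R = (PIP − Pplat)/V̇ = (33.0 − 23.5) / 1.1333 = 9.5/1.1333 = 8.383 cmH2O·s/L.
C = Vt/(Pplat − PEEP) = 535.0 / (23.5 − 13) = 535.0/10.5 = 50.952 mL/cmH2O.
τ = R × C = 8.383 × 0.05095 L/cmH2O = 0.4271 s.
Fraction remaining = e^(−Te/τ) = e^(−0.36/0.4271) = 0.4305.
Trapped volume = 535.0 × 0.4305 = 230.32 mL.

230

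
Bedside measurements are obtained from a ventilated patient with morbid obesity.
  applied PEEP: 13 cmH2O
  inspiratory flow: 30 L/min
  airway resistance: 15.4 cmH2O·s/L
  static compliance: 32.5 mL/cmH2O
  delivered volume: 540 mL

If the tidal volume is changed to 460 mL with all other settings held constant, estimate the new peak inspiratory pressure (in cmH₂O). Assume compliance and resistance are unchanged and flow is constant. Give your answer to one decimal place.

34.9

Flow: 30 L/min ÷ 60 = 0.5 L/s.
PIP = Vt/C + R·V̇ + PEEP (constant-flow equation of motion).
Only the elastic term changes: ΔPIP = ΔVt / C = (460 − 540) / 32.5 = -2.462 cmH2O.
Original PIP = 540/32.5 + 15.4×0.5 + 13 = 37.315 cmH2O; new PIP = 37.315 + (-2.462) = 34.853 cmH2O.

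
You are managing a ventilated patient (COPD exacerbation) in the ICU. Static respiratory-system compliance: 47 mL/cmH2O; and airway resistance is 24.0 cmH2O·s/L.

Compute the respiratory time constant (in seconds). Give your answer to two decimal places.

τ = R × C = 24.0 × 47 mL/cmH2O = 24.0 × 0.047 L/cmH2O = 1.128 s.

1.13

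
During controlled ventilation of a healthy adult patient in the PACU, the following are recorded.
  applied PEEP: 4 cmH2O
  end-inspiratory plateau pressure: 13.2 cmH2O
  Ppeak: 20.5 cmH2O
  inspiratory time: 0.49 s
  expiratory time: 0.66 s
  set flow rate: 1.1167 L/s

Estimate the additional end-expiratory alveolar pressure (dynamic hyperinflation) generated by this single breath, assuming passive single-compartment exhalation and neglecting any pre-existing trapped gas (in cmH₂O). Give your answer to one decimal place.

Vt = flow × Ti = 1.1167 L/s × 0.49 s × 1000 mL/L = 547.18 mL.
R = (PIP − Pplat)/V̇ = (20.5 − 13.2) / 1.1167 = 7.3/1.1167 = 6.537 cmH2O·s/L.
C = Vt/(Pplat − PEEP) = 547.18 / (13.2 − 4) = 547.18/9.2 = 59.476 mL/cmH2O.
τ = R × C = 6.537 × 0.05948 L/cmH2O = 0.3888 s.
Fraction remaining = e^(−Te/τ) = e^(−0.66/0.3888) = 0.1831; trapped volume = 547.18 × 0.1831 = 100.19 mL.
Additional alveolar pressure from trapping ≈ V_trapped / C = 100.19 / 59.476 = 1.685 cmH2O.

1.7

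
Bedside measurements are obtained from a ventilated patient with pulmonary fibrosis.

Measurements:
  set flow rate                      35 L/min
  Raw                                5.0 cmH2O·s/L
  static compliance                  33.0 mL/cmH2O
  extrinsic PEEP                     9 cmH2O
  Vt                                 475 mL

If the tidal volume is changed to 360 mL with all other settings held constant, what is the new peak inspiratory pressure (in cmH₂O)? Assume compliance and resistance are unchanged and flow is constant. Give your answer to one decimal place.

22.8

Flow: 35 L/min ÷ 60 = 0.5833 L/s.
PIP = Vt/C + R·V̇ + PEEP (constant-flow equation of motion).
Only the elastic term changes: ΔPIP = ΔVt / C = (360 − 475) / 33.0 = -3.485 cmH2O.
Original PIP = 475/33.0 + 5.0×0.5833 + 9 = 26.31 cmH2O; new PIP = 26.31 + (-3.485) = 22.825 cmH2O.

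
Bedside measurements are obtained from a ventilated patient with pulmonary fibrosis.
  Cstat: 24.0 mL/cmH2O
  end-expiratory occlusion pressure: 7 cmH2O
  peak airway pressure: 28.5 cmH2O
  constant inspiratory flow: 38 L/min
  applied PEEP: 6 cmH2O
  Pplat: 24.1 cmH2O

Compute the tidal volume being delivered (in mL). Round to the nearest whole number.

End-expiratory occlusion gives total PEEP = 7 cmH2O (intrinsic PEEP = 7 − 6 = 1). Use total PEEP for the elastic gradient.
Vt = Cstat × (Pplat − PEEPtotal) = 24.0 × (24.1 − 7) = 24.0 × 17.1 = 410.4 mL.

410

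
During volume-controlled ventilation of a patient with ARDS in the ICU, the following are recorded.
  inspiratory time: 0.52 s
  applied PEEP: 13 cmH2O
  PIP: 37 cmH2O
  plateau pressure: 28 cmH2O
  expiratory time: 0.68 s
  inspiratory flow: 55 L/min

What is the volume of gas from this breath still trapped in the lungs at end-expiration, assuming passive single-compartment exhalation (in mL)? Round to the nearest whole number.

54

Flow: 55 L/min ÷ 60 = 0.9167 L/s.
Vt = flow × Ti = 0.9167 L/s × 0.52 s × 1000 mL/L = 476.68 mL.
R = (PIP − Pplat)/V̇ = (37 − 28) / 0.9167 = 9.0/0.9167 = 9.818 cmH2O·s/L.
C = Vt/(Pplat − PEEP) = 476.68 / (28 − 13) = 476.68/15.0 = 31.779 mL/cmH2O.
τ = R × C = 9.818 × 0.03178 L/cmH2O = 0.312 s.
Fraction remaining = e^(−Te/τ) = e^(−0.68/0.312) = 0.1131.
Trapped volume = 476.68 × 0.1131 = 53.913 mL.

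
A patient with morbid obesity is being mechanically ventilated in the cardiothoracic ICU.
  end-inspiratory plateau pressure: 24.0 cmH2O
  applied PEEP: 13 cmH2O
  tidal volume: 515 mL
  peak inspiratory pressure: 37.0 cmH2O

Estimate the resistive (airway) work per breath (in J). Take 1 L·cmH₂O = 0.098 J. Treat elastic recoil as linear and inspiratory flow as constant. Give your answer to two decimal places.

With constant inspiratory flow the resistive pressure is constant at PIP − Pplat = 37.0 − 24.0 = 13.0 cmH2O, so resistive work = 13.0 × 0.515 = 6.695 L·cmH2O.
× 0.098 J/(L·cmH2O) → 0.6561 J.

0.66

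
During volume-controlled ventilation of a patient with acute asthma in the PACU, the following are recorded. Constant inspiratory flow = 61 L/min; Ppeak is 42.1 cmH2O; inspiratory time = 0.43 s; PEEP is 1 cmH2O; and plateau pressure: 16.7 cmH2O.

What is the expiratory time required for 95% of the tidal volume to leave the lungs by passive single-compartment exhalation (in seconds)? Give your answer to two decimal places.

Flow: 61 L/min ÷ 60 = 1.0167 L/s.
Vt = flow × Ti = 1.0167 L/s × 0.43 s × 1000 mL/L = 437.18 mL.
R = (PIP − Pplat)/V̇ = (42.1 − 16.7) / 1.0167 = 25.4/1.0167 = 24.983 cmH2O·s/L.
C = Vt/(Pplat − PEEP) = 437.18 / (16.7 − 1) = 437.18/15.7 = 27.846 mL/cmH2O.
τ = R × C = 24.983 × 0.02785 L/cmH2O = 0.6958 s.
t = −τ·ln(1 − 0.95) = −0.6958·ln(0.05) = 2.084 s.

2.08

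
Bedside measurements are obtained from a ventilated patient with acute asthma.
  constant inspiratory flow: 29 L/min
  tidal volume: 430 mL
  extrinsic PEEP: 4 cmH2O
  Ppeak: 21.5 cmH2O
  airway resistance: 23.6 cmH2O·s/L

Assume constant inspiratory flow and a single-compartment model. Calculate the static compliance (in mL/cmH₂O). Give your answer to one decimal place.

Flow: 29 L/min ÷ 60 = 0.4833 L/s.
Equation of motion (constant flow): PIP = Vt/C + R·V̇ + PEEP.
Vt/C = PIP − R·V̇ − PEEP = 21.5 − 23.6×0.4833 − 4 = 21.5 − 11.406 − 4 = 6.094 cmH2O.
C = Vt / 6.094 = 430 / 6.094 = 70.561 mL/cmH2O.

70.6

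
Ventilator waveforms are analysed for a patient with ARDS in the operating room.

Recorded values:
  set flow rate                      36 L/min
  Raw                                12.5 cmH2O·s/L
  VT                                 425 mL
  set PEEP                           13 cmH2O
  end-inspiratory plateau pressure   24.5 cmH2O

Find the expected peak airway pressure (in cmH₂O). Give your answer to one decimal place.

Flow: 36 L/min ÷ 60 = 0.6 L/s.
PIP = Pplat + Raw × flow = 24.5 + 12.5 × 0.6 = 24.5 + 7.5 = 32.0 cmH2O.

32.0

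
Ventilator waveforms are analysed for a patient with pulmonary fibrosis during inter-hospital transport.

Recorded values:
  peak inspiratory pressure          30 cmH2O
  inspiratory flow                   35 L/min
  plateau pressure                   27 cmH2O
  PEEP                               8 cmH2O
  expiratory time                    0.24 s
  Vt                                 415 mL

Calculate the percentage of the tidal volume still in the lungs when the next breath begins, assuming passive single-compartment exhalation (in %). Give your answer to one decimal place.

11.8

Flow: 35 L/min ÷ 60 = 0.5833 L/s.
R = (PIP − Pplat)/V̇ = (30 − 27) / 0.5833 = 3.0/0.5833 = 5.143 cmH2O·s/L.
C = Vt/(Pplat − PEEP) = 415.0 / (27 − 8) = 415.0/19.0 = 21.842 mL/cmH2O.
τ = R × C = 5.143 × 0.02184 L/cmH2O = 0.1123 s.
Fraction remaining at end-expiration = e^(−Te/τ) = e^(−0.24/0.1123) = 0.118 → 11.8%.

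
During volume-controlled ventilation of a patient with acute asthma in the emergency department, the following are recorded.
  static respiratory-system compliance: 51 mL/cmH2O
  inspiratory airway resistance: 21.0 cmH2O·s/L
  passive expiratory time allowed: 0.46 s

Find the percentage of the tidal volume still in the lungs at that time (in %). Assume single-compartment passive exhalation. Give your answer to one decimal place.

τ = R × C = 21.0 × 51 mL/cmH2O = 21.0 × 0.051 L/cmH2O = 1.071 s.
Passive exhalation: V(t)/V₀ = e^(−t/τ) = e^(−0.46/1.071) = 0.6508.
Fraction remaining = 0.6508 → 65.08%.

65.1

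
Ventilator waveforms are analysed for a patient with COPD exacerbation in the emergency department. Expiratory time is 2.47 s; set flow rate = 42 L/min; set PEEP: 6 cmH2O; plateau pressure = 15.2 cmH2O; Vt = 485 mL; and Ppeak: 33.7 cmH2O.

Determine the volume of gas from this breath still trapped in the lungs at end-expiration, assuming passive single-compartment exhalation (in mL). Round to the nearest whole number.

82

Flow: 42 L/min ÷ 60 = 0.7 L/s.
R = (PIP − Pplat)/V̇ = (33.7 − 15.2) / 0.7 = 18.5/0.7 = 26.429 cmH2O·s/L.
C = Vt/(Pplat − PEEP) = 485.0 / (15.2 − 6) = 485.0/9.2 = 52.717 mL/cmH2O.
τ = R × C = 26.429 × 0.05272 L/cmH2O = 1.393 s.
Fraction remaining = e^(−Te/τ) = e^(−2.47/1.393) = 0.1698.
Trapped volume = 485.0 × 0.1698 = 82.353 mL.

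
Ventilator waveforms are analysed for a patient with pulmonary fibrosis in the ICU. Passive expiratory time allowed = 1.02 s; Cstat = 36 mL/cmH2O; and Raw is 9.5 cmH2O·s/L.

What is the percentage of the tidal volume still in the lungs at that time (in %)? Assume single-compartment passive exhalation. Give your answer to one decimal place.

τ = R × C = 9.5 × 36 mL/cmH2O = 9.5 × 0.036 L/cmH2O = 0.342 s.
Passive exhalation: V(t)/V₀ = e^(−t/τ) = e^(−1.02/0.342) = 0.05067.
Fraction remaining = 0.05067 → 5.067%.

5.1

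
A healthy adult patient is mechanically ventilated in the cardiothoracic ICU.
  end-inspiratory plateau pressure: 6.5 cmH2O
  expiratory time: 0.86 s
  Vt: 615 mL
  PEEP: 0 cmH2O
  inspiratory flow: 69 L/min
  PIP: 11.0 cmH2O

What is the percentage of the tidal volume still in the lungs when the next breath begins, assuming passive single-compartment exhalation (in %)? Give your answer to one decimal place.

9.8

Flow: 69 L/min ÷ 60 = 1.15 L/s.
R = (PIP − Pplat)/V̇ = (11.0 − 6.5) / 1.15 = 4.5/1.15 = 3.913 cmH2O·s/L.
C = Vt/(Pplat − PEEP) = 615.0 / (6.5 − 0) = 615.0/6.5 = 94.615 mL/cmH2O.
τ = R × C = 3.913 × 0.09462 L/cmH2O = 0.3702 s.
Fraction remaining at end-expiration = e^(−Te/τ) = e^(−0.86/0.3702) = 0.09797 → 9.797%.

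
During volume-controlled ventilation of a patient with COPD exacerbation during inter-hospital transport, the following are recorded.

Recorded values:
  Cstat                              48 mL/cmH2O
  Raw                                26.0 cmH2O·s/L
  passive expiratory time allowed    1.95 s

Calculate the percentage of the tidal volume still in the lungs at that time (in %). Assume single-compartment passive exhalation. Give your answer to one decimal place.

τ = R × C = 26.0 × 48 mL/cmH2O = 26.0 × 0.048 L/cmH2O = 1.248 s.
Passive exhalation: V(t)/V₀ = e^(−t/τ) = e^(−1.95/1.248) = 0.2096.
Fraction remaining = 0.2096 → 20.96%.

21.0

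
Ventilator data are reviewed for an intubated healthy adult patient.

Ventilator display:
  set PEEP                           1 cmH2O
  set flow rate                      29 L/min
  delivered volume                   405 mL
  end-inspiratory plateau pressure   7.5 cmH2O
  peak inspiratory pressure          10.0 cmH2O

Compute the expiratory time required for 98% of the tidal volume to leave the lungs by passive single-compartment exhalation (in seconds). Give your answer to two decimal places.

1.26

Flow: 29 L/min ÷ 60 = 0.4833 L/s.
R = (PIP − Pplat)/V̇ = (10.0 − 7.5) / 0.4833 = 2.5/0.4833 = 5.173 cmH2O·s/L.
C = Vt/(Pplat − PEEP) = 405.0 / (7.5 − 1) = 405.0/6.5 = 62.308 mL/cmH2O.
τ = R × C = 5.173 × 0.06231 L/cmH2O = 0.3223 s.
t = −τ·ln(1 − 0.98) = −0.3223·ln(0.02) = 1.261 s.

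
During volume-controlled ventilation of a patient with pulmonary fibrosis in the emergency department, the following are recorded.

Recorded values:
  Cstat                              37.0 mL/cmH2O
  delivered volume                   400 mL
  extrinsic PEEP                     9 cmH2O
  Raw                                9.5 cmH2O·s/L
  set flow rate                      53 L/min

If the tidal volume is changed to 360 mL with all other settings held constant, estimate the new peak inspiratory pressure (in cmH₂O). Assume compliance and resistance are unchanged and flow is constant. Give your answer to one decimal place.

27.1

Flow: 53 L/min ÷ 60 = 0.8833 L/s.
PIP = Vt/C + R·V̇ + PEEP (constant-flow equation of motion).
Only the elastic term changes: ΔPIP = ΔVt / C = (360 − 400) / 37.0 = -1.081 cmH2O.
Original PIP = 400/37.0 + 9.5×0.8833 + 9 = 28.202 cmH2O; new PIP = 28.202 + (-1.081) = 27.121 cmH2O.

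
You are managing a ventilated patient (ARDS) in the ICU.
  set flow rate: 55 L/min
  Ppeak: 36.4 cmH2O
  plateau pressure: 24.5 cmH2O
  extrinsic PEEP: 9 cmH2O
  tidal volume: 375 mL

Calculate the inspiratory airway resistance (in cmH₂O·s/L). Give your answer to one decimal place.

13.0

Flow: 55 L/min ÷ 60 = 0.9167 L/s.
Raw = (PIP − Pplat) / flow = (36.4 − 24.5) / 0.9167 = 11.9 / 0.9167 = 12.981 cmH2O·s/L.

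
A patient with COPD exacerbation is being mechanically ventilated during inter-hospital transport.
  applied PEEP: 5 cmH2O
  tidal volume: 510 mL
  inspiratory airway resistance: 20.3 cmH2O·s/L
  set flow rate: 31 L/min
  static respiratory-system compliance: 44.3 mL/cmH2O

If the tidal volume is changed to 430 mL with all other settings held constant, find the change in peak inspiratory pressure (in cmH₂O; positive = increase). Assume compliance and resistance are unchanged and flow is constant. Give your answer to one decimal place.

PIP = Vt/C + R·V̇ + PEEP (constant-flow equation of motion).
Only the elastic term changes: ΔPIP = ΔVt / C = (430 − 510) / 44.3 = -1.806 cmH2O.

-1.8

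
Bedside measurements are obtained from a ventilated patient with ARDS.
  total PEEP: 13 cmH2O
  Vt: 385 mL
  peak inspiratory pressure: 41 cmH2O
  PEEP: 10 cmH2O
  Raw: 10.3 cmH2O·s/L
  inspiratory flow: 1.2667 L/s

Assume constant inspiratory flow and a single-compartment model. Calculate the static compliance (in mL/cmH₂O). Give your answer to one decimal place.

25.7

Total PEEP = 13 cmH2O (set 10 + intrinsic 3); this is the baseline alveolar pressure.
Equation of motion (constant flow): PIP = Vt/C + R·V̇ + PEEP.
Vt/C = PIP − R·V̇ − PEEP = 41 − 10.3×1.2667 − 13 = 41 − 13.047 − 13 = 14.953 cmH2O.
C = Vt / 14.953 = 385 / 14.953 = 25.747 mL/cmH2O.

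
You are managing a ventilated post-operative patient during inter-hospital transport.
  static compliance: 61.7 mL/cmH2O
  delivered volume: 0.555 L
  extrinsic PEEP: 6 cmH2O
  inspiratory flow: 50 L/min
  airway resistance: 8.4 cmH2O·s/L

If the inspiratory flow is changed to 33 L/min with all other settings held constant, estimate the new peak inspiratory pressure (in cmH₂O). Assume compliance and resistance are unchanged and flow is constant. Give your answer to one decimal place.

Flow: 50 L/min ÷ 60 = 0.8333 L/s.
New flow: 33 L/min ÷ 60 = 0.55 L/s.
PIP = Vt/C + R·V̇ + PEEP (constant-flow equation of motion).
Only the resistive term changes: ΔPIP = R × ΔV̇ = 8.4 × (0.55 − 0.8333) = 8.4 × -0.2833 = -2.38 cmH2O.
Original PIP = 555/61.7 + 8.4×0.8333 + 6 = 21.995 cmH2O; new PIP = 21.995 + (-2.38) = 19.615 cmH2O.

19.6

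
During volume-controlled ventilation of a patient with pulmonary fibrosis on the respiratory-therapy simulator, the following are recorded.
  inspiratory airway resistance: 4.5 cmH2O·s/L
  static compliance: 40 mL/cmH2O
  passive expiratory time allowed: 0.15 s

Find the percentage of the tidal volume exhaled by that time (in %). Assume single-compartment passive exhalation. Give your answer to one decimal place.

τ = R × C = 4.5 × 40 mL/cmH2O = 4.5 × 0.040 L/cmH2O = 0.18 s.
Passive exhalation: V(t)/V₀ = e^(−t/τ) = e^(−0.15/0.18) = 0.4346.
Fraction exhaled = 1 − 0.4346 = 0.5654 → 56.54%.

56.5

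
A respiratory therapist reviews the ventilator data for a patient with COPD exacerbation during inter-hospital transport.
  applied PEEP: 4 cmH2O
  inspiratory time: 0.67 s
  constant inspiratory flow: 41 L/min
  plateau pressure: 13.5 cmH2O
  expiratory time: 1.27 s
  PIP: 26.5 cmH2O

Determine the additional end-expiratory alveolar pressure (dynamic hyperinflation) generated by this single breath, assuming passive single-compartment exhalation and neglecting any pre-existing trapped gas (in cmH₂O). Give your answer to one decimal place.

Flow: 41 L/min ÷ 60 = 0.6833 L/s.
Vt = flow × Ti = 0.6833 L/s × 0.67 s × 1000 mL/L = 457.81 mL.
R = (PIP − Pplat)/V̇ = (26.5 − 13.5) / 0.6833 = 13.0/0.6833 = 19.025 cmH2O·s/L.
C = Vt/(Pplat − PEEP) = 457.81 / (13.5 − 4) = 457.81/9.5 = 48.191 mL/cmH2O.
τ = R × C = 19.025 × 0.04819 L/cmH2O = 0.9168 s.
Fraction remaining = e^(−Te/τ) = e^(−1.27/0.9168) = 0.2503; trapped volume = 457.81 × 0.2503 = 114.59 mL.
Additional alveolar pressure from trapping ≈ V_trapped / C = 114.59 / 48.191 = 2.378 cmH2O.

2.4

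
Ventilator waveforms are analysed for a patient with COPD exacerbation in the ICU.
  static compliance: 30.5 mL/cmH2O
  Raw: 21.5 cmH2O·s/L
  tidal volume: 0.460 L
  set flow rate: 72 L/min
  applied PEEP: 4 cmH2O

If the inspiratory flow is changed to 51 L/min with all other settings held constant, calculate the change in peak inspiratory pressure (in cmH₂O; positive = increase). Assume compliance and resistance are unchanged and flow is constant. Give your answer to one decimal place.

Flow: 72 L/min ÷ 60 = 1.2 L/s.
New flow: 51 L/min ÷ 60 = 0.85 L/s.
PIP = Vt/C + R·V̇ + PEEP (constant-flow equation of motion).
Only the resistive term changes: ΔPIP = R × ΔV̇ = 21.5 × (0.85 − 1.2) = 21.5 × -0.35 = -7.525 cmH2O.

-7.5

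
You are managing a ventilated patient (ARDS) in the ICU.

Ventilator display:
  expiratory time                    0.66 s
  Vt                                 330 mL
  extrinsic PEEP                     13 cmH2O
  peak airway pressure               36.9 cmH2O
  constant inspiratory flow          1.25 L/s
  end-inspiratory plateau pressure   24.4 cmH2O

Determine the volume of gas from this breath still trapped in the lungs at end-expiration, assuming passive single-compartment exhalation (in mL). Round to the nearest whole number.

R = (PIP − Pplat)/V̇ = (36.9 − 24.4) / 1.25 = 12.5/1.25 = 10.0 cmH2O·s/L.
C = Vt/(Pplat − PEEP) = 330.0 / (24.4 − 13) = 330.0/11.4 = 28.947 mL/cmH2O.
τ = R × C = 10.0 × 0.02895 L/cmH2O = 0.2895 s.
Fraction remaining = e^(−Te/τ) = e^(−0.66/0.2895) = 0.1023.
Trapped volume = 330.0 × 0.1023 = 33.759 mL.

34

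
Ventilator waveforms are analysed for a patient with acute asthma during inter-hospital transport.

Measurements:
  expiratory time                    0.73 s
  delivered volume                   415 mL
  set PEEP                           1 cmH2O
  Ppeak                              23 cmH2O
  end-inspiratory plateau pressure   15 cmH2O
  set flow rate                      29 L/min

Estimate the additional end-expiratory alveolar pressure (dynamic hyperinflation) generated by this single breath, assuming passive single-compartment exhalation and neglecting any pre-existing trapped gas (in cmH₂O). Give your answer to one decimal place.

Flow: 29 L/min ÷ 60 = 0.4833 L/s.
R = (PIP − Pplat)/V̇ = (23 − 15) / 0.4833 = 8.0/0.4833 = 16.553 cmH2O·s/L.
C = Vt/(Pplat − PEEP) = 415.0 / (15 − 1) = 415.0/14.0 = 29.643 mL/cmH2O.
τ = R × C = 16.553 × 0.02964 L/cmH2O = 0.4906 s.
Fraction remaining = e^(−Te/τ) = e^(−0.73/0.4906) = 0.2258; trapped volume = 415.0 × 0.2258 = 93.707 mL.
Additional alveolar pressure from trapping ≈ V_trapped / C = 93.707 / 29.643 = 3.161 cmH2O.

3.2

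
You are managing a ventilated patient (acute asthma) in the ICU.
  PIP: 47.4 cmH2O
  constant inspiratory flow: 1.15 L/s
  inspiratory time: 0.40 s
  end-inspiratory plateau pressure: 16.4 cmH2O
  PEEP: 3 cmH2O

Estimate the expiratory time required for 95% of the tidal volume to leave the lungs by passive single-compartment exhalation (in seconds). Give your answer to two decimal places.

Vt = flow × Ti = 1.15 L/s × 0.40 s × 1000 mL/L = 460.0 mL.
R = (PIP − Pplat)/V̇ = (47.4 − 16.4) / 1.15 = 31.0/1.15 = 26.957 cmH2O·s/L.
C = Vt/(Pplat − PEEP) = 460.0 / (16.4 − 3) = 460.0/13.4 = 34.328 mL/cmH2O.
τ = R × C = 26.957 × 0.03433 L/cmH2O = 0.9254 s.
t = −τ·ln(1 − 0.95) = −0.9254·ln(0.05) = 2.772 s.

2.77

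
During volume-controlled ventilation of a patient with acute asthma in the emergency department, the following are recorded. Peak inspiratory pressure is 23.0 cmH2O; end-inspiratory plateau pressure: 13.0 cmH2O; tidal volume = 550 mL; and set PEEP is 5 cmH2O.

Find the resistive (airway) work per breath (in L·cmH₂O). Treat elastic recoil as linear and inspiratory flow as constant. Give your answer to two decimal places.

With constant inspiratory flow the resistive pressure is constant at PIP − Pplat = 23.0 − 13.0 = 10.0 cmH2O, so resistive work = 10.0 × 0.550 = 5.5 L·cmH2O.

5.50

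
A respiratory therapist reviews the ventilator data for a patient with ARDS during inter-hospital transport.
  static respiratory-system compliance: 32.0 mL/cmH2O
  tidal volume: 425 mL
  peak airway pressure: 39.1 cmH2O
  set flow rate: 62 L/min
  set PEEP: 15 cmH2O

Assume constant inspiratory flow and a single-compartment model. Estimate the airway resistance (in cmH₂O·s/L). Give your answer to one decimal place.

Flow: 62 L/min ÷ 60 = 1.0333 L/s.
Equation of motion (constant flow): PIP = Vt/C + R·V̇ + PEEP.
R·V̇ = PIP − Vt/C − PEEP = 39.1 − 425/32.0 − 15 = 39.1 − 13.281 − 15 = 10.819 cmH2O.
R = 10.819 / 1.0333 = 10.47 cmH2O·s/L.

10.5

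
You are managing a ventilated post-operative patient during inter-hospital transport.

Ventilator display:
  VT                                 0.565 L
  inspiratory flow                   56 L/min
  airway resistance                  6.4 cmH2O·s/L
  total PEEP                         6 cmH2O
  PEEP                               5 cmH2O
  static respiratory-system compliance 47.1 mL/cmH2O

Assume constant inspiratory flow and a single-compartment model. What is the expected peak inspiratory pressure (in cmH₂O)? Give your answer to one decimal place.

Flow: 56 L/min ÷ 60 = 0.9333 L/s.
Total PEEP = 6 cmH2O (set 5 + intrinsic 1); this is the baseline alveolar pressure.
Equation of motion (constant flow): PIP = Vt/C + R·V̇ + PEEP.
PIP = 565/47.1 + 6.4×0.9333 + 6 = 11.996 + 5.973 + 6 = 23.969 cmH2O.

24.0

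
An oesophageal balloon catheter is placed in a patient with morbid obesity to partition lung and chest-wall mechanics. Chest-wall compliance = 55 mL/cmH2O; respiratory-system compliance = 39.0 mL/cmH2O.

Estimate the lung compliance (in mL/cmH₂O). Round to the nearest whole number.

1/CL = 1/Crs − 1/Ccw.
1/CL = 1/39.0 − 1/55 = 0.007459.
CL = 134.07 mL/cmH2O.

134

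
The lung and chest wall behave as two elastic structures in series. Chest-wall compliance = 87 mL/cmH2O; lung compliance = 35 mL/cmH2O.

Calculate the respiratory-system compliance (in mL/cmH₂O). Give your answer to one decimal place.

25.0

Lung and chest wall are elastances in series: 1/Crs = 1/CL + 1/Ccw.
1/Crs = 1/35 + 1/87 = 0.04007.
Crs = 24.956 mL/cmH2O.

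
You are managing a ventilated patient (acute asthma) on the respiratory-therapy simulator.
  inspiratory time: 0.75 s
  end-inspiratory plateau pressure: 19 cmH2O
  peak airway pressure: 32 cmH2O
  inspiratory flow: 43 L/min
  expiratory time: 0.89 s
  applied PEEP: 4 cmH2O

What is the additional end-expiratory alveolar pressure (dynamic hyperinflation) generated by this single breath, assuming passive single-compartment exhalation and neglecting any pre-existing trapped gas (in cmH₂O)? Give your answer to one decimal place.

Flow: 43 L/min ÷ 60 = 0.7167 L/s.
Vt = flow × Ti = 0.7167 L/s × 0.75 s × 1000 mL/L = 537.53 mL.
R = (PIP − Pplat)/V̇ = (32 − 19) / 0.7167 = 13.0/0.7167 = 18.139 cmH2O·s/L.
C = Vt/(Pplat − PEEP) = 537.53 / (19 − 4) = 537.53/15.0 = 35.835 mL/cmH2O.
τ = R × C = 18.139 × 0.03584 L/cmH2O = 0.6501 s.
Fraction remaining = e^(−Te/τ) = e^(−0.89/0.6501) = 0.2544; trapped volume = 537.53 × 0.2544 = 136.75 mL.
Additional alveolar pressure from trapping ≈ V_trapped / C = 136.75 / 35.835 = 3.816 cmH2O.

3.8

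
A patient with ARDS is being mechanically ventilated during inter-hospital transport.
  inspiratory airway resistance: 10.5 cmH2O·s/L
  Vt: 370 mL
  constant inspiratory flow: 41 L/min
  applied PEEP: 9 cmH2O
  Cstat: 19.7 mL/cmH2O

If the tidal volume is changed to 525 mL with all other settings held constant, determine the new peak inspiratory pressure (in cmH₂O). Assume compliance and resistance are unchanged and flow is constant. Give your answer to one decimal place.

Flow: 41 L/min ÷ 60 = 0.6833 L/s.
PIP = Vt/C + R·V̇ + PEEP (constant-flow equation of motion).
Only the elastic term changes: ΔPIP = ΔVt / C = (525 − 370) / 19.7 = 7.868 cmH2O.
Original PIP = 370/19.7 + 10.5×0.6833 + 9 = 34.956 cmH2O; new PIP = 34.956 + (7.868) = 42.824 cmH2O.

42.8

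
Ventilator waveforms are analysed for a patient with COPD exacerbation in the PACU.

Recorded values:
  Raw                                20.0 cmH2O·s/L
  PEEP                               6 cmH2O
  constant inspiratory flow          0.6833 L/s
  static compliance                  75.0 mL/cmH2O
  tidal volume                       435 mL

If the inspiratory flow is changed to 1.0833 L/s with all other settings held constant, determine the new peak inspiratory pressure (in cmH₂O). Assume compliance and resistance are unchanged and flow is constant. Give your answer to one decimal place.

PIP = Vt/C + R·V̇ + PEEP (constant-flow equation of motion).
Only the resistive term changes: ΔPIP = R × ΔV̇ = 20.0 × (1.0833 − 0.6833) = 20.0 × 0.4 = 8.0 cmH2O.
Original PIP = 435/75.0 + 20.0×0.6833 + 6 = 25.466 cmH2O; new PIP = 25.466 + (8.0) = 33.466 cmH2O.

33.5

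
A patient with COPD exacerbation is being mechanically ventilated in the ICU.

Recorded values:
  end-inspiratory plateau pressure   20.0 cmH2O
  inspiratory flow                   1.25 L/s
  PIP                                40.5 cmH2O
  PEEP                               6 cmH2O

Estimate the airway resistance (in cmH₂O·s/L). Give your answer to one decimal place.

Raw = (PIP − Pplat) / flow = (40.5 − 20.0) / 1.25 = 20.5 / 1.25 = 16.4 cmH2O·s/L.

16.4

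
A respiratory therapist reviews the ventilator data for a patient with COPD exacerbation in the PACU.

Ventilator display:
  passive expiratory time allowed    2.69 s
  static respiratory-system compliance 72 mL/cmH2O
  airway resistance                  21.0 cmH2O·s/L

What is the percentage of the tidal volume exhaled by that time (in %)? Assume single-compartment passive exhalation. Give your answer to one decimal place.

83.1

τ = R × C = 21.0 × 72 mL/cmH2O = 21.0 × 0.072 L/cmH2O = 1.512 s.
Passive exhalation: V(t)/V₀ = e^(−t/τ) = e^(−2.69/1.512) = 0.1688.
Fraction exhaled = 1 − 0.1688 = 0.8312 → 83.12%.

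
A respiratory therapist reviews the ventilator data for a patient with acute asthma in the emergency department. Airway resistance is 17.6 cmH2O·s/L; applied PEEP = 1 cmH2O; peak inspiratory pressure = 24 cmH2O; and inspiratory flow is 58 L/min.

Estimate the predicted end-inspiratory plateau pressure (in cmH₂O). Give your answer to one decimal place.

Flow: 58 L/min ÷ 60 = 0.9667 L/s.
Pplat = PIP − Raw × flow = 24 − 17.6 × 0.9667 = 24 − 17.014 = 6.986 cmH2O.

7.0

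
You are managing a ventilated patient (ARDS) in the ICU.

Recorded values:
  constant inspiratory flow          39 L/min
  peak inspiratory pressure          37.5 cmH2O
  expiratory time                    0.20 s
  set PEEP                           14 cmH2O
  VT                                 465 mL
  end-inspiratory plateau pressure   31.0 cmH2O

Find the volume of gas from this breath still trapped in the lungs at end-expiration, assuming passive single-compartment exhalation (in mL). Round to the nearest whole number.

Flow: 39 L/min ÷ 60 = 0.65 L/s.
R = (PIP − Pplat)/V̇ = (37.5 − 31.0) / 0.65 = 6.5/0.65 = 10.0 cmH2O·s/L.
C = Vt/(Pplat − PEEP) = 465.0 / (31.0 − 14) = 465.0/17.0 = 27.353 mL/cmH2O.
τ = R × C = 10.0 × 0.02735 L/cmH2O = 0.2735 s.
Fraction remaining = e^(−Te/τ) = e^(−0.20/0.2735) = 0.4813.
Trapped volume = 465.0 × 0.4813 = 223.8 mL.

224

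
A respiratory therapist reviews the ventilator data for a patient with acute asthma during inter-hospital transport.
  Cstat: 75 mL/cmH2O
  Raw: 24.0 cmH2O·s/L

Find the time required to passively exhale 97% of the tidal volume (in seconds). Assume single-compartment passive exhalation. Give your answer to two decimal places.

τ = R × C = 24.0 × 75 mL/cmH2O = 24.0 × 0.075 L/cmH2O = 1.8 s.
Exhaled fraction f = 1 − e^(−t/τ) → t = −τ·ln(1 − f) = −1.8·ln(0.03) = 6.312 s.

6.31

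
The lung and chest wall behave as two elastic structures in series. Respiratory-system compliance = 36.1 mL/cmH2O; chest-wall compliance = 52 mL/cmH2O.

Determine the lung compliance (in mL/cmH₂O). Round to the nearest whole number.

1/CL = 1/Crs − 1/Ccw.
1/CL = 1/36.1 − 1/52 = 0.00847.
CL = 118.06 mL/cmH2O.

118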